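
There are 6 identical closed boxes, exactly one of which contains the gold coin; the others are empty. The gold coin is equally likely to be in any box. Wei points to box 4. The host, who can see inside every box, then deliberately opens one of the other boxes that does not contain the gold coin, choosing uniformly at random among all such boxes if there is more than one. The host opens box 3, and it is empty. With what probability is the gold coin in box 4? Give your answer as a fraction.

1/6

Condition on the true location of the gold coin.
If it is in any of boxes 1, 2, 5, and 6 (prior 1/6 each): the host has 4 equally likely choices, so probability 1/4; weight (1/6)·(1/4) = 1/24 each.
If it is in box 3 (prior 1/6): the host opened box 3, so this case is ruled out; weight (1/6)·0 = 0.
If it is in box 4 (prior 1/6): the host has 5 equally likely choices, so probability 1/5; weight (1/6)·(1/5) = 1/30.
The weights sum to 1/5.
So P(the gold coin in box 4 | the host opened box 3) = (1/30) / (1/5) = 1/6.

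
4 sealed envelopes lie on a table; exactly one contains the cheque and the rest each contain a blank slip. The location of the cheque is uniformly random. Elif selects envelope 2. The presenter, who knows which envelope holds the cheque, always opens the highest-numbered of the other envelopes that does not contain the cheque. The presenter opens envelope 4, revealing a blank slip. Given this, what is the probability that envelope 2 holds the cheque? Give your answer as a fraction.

Consider each possible location of the cheque in turn.
If it is in any of envelopes 1, 2, and 3 (prior 1/4 each): envelope 4 is the highest-numbered option available, probability 1; weight (1/4)·1 = 1/4 each.
If it is in envelope 4 (prior 1/4): the presenter opened envelope 4, so this case is ruled out; weight (1/4)·0 = 0.
The weights sum to 3/4.
So P(the cheque in envelope 2 | the presenter opened envelope 4) = (1/4) / (3/4) = 1/3.

1/3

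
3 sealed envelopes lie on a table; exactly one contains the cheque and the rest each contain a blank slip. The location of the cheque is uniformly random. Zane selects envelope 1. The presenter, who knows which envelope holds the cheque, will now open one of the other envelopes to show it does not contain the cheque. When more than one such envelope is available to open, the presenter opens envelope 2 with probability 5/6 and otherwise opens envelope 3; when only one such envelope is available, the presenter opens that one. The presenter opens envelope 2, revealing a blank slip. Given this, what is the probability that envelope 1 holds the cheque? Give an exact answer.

5/11

Apply Bayes' rule, conditioning on where the cheque actually is.
If it is in envelope 1 (prior 1/3): envelope 2 is available, opened with probability 5/6; weight (1/3)·(5/6) = 5/18.
If it is in envelope 2 (prior 1/3): the presenter opened envelope 2, so this case is ruled out; weight (1/3)·0 = 0.
If it is in envelope 3 (prior 1/3): only envelope 2 is available, probability 1; weight (1/3)·1 = 1/3.
The weights sum to 11/18.
So P(the cheque in envelope 1 | the presenter opened envelope 2) = (5/18) / (11/18) = 5/11.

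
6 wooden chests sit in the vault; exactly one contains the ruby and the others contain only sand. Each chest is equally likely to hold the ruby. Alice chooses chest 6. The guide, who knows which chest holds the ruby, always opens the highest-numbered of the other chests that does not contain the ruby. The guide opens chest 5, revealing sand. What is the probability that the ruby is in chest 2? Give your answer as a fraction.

Apply Bayes' rule, conditioning on where the ruby actually is.
If it is in any of chests 1, 2, 3, 4, and 6 (prior 1/6 each): chest 5 is the highest-numbered option available, probability 1; weight (1/6)·1 = 1/6 each.
If it is in chest 5 (prior 1/6): the guide opened chest 5, so this case is ruled out; weight (1/6)·0 = 0.
The weights sum to 5/6.
So P(the ruby in chest 2 | the guide opened chest 5) = (1/6) / (5/6) = 1/5.

1/5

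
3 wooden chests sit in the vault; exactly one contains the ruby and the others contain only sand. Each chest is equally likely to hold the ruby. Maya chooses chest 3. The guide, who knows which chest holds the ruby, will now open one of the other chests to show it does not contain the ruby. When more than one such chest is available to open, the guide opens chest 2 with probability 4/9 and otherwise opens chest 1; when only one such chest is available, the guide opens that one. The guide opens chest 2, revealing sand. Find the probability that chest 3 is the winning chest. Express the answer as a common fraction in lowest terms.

Condition on the true location of the ruby.
If it is in chest 1 (prior 1/3): only chest 2 is available, probability 1; weight (1/3)·1 = 1/3.
If it is in chest 2 (prior 1/3): the guide opened chest 2, so this case is ruled out; weight (1/3)·0 = 0.
If it is in chest 3 (prior 1/3): chest 2 is available, opened with probability 4/9; weight (1/3)·(4/9) = 4/27.
The weights sum to 13/27.
So P(the ruby in chest 3 | the guide opened chest 2) = (4/27) / (13/27) = 4/13.

4/13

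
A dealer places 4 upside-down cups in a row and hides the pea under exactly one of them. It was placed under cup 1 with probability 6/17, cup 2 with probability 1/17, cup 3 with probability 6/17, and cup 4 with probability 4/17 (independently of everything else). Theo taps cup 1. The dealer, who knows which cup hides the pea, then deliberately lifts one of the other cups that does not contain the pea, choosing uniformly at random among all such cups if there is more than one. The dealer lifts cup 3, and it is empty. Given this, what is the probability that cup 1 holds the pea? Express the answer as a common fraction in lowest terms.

4/9

Condition on the true location of the pea.
If it is under cup 1 (prior 6/17): the dealer has 3 equally likely choices, so probability 1/3; weight (6/17)·(1/3) = 2/17.
If it is under cup 2 (prior 1/17): the dealer has 2 equally likely choices, so probability 1/2; weight (1/17)·(1/2) = 1/34.
If it is under cup 3 (prior 6/17): the dealer opened cup 3, so this case is ruled out; weight (6/17)·0 = 0.
If it is under cup 4 (prior 4/17): the dealer has 2 equally likely choices, so probability 1/2; weight (4/17)·(1/2) = 2/17.
The weights sum to 9/34.
So P(the pea under cup 1 | the dealer opened cup 3) = (2/17) / (9/34) = 4/9.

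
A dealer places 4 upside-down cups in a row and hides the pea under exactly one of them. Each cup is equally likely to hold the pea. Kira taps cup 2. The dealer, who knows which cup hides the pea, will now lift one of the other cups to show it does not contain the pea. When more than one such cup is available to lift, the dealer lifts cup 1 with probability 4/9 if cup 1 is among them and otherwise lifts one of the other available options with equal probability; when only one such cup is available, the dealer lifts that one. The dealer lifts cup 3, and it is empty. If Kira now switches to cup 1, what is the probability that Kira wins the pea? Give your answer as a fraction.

Apply Bayes' rule, conditioning on where the pea actually is.
If it is under cup 1 (prior 1/4): cup 1 holds the prize so is unavailable; the dealer chooses uniformly among the 2 others, probability 1/2; weight (1/4)·(1/2) = 1/8.
If it is under cup 2 (prior 1/4): cup 1 is available but not opened; cup 3 gets probability (1 − 4/9)/2 = 5/18; weight (1/4)·(5/18) = 5/72.
If it is under cup 3 (prior 1/4): the dealer opened cup 3, so this case is ruled out; weight (1/4)·0 = 0.
If it is under cup 4 (prior 1/4): cup 1 is available but not opened, probability 5/9; weight (1/4)·(5/9) = 5/36.
The weights sum to 1/3.
So P(the pea under cup 1 | the dealer opened cup 3) = (1/8) / (1/3) = 3/8.

3/8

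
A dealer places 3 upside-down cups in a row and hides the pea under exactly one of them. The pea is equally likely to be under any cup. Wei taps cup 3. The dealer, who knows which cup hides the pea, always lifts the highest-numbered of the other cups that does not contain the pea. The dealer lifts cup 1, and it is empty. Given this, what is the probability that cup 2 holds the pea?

1

Consider each possible location of the pea in turn.
If it is under cup 1 (prior 1/3): the dealer opened cup 1, so this case is ruled out; weight (1/3)·0 = 0.
If it is under cup 2 (prior 1/3): cup 1 is the highest-numbered option available, probability 1; weight (1/3)·1 = 1/3.
If it is under cup 3 (prior 1/3): the dealer would have opened cup 2 instead, probability 0; weight (1/3)·0 = 0.
The weights sum to 1/3.
So P(the pea under cup 2 | the dealer opened cup 1) = (1/3) / (1/3) = 1.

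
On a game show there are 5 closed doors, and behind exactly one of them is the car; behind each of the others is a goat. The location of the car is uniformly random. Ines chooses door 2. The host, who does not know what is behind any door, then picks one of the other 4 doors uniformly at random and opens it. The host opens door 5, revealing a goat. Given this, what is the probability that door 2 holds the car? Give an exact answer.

1/4

Apply Bayes' rule, conditioning on where the car actually is.
If it is behind any of doors 1, 2, 3, and 4 (prior 1/5 each): the host picks door 5 with probability 1/4 regardless, and it is not the prize; weight (1/5)·(1/4) = 1/20 each.
If it is behind door 5 (prior 1/5): the host opened door 5, so this case is ruled out; weight (1/5)·0 = 0.
The weights sum to 1/5.
So P(the car behind door 2 | the host opened door 5) = (1/20) / (1/5) = 1/4.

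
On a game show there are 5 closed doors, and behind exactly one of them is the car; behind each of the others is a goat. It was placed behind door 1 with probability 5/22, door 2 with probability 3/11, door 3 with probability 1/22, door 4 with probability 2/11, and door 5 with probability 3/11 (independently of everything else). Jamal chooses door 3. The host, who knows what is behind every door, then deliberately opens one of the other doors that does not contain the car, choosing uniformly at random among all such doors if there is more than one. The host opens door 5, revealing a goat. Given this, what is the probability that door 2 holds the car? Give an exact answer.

Condition on the true location of the car.
If it is behind door 1 (prior 5/22): the host has 3 equally likely choices, so probability 1/3; weight (5/22)·(1/3) = 5/66.
If it is behind door 2 (prior 3/11): the host has 3 equally likely choices, so probability 1/3; weight (3/11)·(1/3) = 1/11.
If it is behind door 3 (prior 1/22): the host has 4 equally likely choices, so probability 1/4; weight (1/22)·(1/4) = 1/88.
If it is behind door 4 (prior 2/11): the host has 3 equally likely choices, so probability 1/3; weight (2/11)·(1/3) = 2/33.
If it is behind door 5 (prior 3/11): the host opened door 5, so this case is ruled out; weight (3/11)·0 = 0.
The weights sum to 21/88.
So P(the car behind door 2 | the host opened door 5) = (1/11) / (21/88) = 8/21.

8/21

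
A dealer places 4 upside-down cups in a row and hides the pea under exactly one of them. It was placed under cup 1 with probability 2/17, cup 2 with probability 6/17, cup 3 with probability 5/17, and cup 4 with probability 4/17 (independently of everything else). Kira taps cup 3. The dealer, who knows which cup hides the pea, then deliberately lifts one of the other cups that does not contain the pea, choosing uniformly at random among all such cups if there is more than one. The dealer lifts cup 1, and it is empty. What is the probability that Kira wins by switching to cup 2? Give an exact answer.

9/20

Consider each possible location of the pea in turn.
If it is under cup 1 (prior 2/17): the dealer opened cup 1, so this case is ruled out; weight (2/17)·0 = 0.
If it is under cup 2 (prior 6/17): the dealer has 2 equally likely choices, so probability 1/2; weight (6/17)·(1/2) = 3/17.
If it is under cup 3 (prior 5/17): the dealer has 3 equally likely choices, so probability 1/3; weight (5/17)·(1/3) = 5/51.
If it is under cup 4 (prior 4/17): the dealer has 2 equally likely choices, so probability 1/2; weight (4/17)·(1/2) = 2/17.
The weights sum to 20/51.
So P(the pea under cup 2 | the dealer opened cup 1) = (3/17) / (20/51) = 9/20.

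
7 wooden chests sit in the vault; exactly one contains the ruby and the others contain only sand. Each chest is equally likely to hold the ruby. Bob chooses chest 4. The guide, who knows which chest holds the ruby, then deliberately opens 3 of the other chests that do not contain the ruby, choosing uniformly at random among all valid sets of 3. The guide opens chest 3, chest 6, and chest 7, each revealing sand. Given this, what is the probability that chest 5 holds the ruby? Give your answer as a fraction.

Condition on the true location of the ruby.
If it is in any of chests 1, 2, and 5 (prior 1/7 each): the guide has 10 equally likely choices, so probability 1/10; weight (1/7)·(1/10) = 1/70 each.
If it is in any of chests 3, 6, and 7 (prior 1/7 each): that chest was opened and seen not to hold the prize — ruled out; weight (1/7)·0 = 0 each.
If it is in chest 4 (prior 1/7): the guide has 20 equally likely choices, so probability 1/20; weight (1/7)·(1/20) = 1/140.
The weights sum to 1/20.
So P(the ruby in chest 5 | the guide opened chest 3, chest 6, and chest 7) = (1/70) / (1/20) = 2/7.

2/7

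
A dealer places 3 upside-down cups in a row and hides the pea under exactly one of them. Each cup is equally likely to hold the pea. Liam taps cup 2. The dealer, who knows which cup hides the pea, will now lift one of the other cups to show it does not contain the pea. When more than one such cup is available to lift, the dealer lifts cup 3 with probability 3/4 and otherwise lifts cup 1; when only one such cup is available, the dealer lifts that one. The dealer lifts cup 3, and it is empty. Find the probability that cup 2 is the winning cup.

Apply Bayes' rule, conditioning on where the pea actually is.
If it is under cup 1 (prior 1/3): only cup 3 is available, probability 1; weight (1/3)·1 = 1/3.
If it is under cup 2 (prior 1/3): cup 3 is available, opened with probability 3/4; weight (1/3)·(3/4) = 1/4.
If it is under cup 3 (prior 1/3): the dealer opened cup 3, so this case is ruled out; weight (1/3)·0 = 0.
The weights sum to 7/12.
So P(the pea under cup 2 | the dealer opened cup 3) = (1/4) / (7/12) = 3/7.

3/7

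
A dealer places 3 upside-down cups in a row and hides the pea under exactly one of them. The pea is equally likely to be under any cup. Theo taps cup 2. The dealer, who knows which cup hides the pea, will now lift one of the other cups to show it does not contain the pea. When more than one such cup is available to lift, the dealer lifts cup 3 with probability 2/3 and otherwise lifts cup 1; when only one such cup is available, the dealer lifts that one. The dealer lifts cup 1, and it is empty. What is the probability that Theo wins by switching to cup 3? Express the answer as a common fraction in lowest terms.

3/4

Apply Bayes' rule, conditioning on where the pea actually is.
If it is under cup 1 (prior 1/3): the dealer opened cup 1, so this case is ruled out; weight (1/3)·0 = 0.
If it is under cup 2 (prior 1/3): cup 3 is available but not opened, probability 1/3; weight (1/3)·(1/3) = 1/9.
If it is under cup 3 (prior 1/3): only cup 1 is available, probability 1; weight (1/3)·1 = 1/3.
The weights sum to 4/9.
So P(the pea under cup 3 | the dealer opened cup 1) = (1/3) / (4/9) = 3/4.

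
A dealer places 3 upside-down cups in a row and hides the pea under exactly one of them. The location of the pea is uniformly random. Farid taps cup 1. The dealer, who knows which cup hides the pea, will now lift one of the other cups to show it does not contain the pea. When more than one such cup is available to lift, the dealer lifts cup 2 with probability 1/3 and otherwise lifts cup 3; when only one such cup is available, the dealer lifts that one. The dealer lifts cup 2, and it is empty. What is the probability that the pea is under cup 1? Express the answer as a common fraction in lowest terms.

Consider each possible location of the pea in turn.
If it is under cup 1 (prior 1/3): cup 2 is available, opened with probability 1/3; weight (1/3)·(1/3) = 1/9.
If it is under cup 2 (prior 1/3): the dealer opened cup 2, so this case is ruled out; weight (1/3)·0 = 0.
If it is under cup 3 (prior 1/3): only cup 2 is available, probability 1; weight (1/3)·1 = 1/3.
The weights sum to 4/9.
So P(the pea under cup 1 | the dealer opened cup 2) = (1/9) / (4/9) = 1/4.

1/4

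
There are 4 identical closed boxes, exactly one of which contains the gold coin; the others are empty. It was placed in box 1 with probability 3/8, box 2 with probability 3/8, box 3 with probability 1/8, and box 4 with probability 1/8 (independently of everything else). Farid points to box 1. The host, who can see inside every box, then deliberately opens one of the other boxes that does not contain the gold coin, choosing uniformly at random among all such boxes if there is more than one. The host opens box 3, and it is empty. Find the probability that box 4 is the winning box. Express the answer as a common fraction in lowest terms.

Consider each possible location of the gold coin in turn.
If it is in box 1 (prior 3/8): the host has 3 equally likely choices, so probability 1/3; weight (3/8)·(1/3) = 1/8.
If it is in box 2 (prior 3/8): the host has 2 equally likely choices, so probability 1/2; weight (3/8)·(1/2) = 3/16.
If it is in box 3 (prior 1/8): the host opened box 3, so this case is ruled out; weight (1/8)·0 = 0.
If it is in box 4 (prior 1/8): the host has 2 equally likely choices, so probability 1/2; weight (1/8)·(1/2) = 1/16.
The weights sum to 3/8.
So P(the gold coin in box 4 | the host opened box 3) = (1/16) / (3/8) = 1/6.

1/6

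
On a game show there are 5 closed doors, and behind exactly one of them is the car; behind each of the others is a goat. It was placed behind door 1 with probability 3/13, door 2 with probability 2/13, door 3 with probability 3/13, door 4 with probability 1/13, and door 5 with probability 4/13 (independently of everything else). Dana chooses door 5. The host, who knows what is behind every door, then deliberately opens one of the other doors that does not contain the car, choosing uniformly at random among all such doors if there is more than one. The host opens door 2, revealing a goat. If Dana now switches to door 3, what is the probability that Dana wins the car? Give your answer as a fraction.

3/10

Consider each possible location of the car in turn.
If it is behind either of doors 1 and 3 (prior 3/13 each): the host has 3 equally likely choices, so probability 1/3; weight (3/13)·(1/3) = 1/13 each.
If it is behind door 2 (prior 2/13): the host opened door 2, so this case is ruled out; weight (2/13)·0 = 0.
If it is behind door 4 (prior 1/13): the host has 3 equally likely choices, so probability 1/3; weight (1/13)·(1/3) = 1/39.
If it is behind door 5 (prior 4/13): the host has 4 equally likely choices, so probability 1/4; weight (4/13)·(1/4) = 1/13.
The weights sum to 10/39.
So P(the car behind door 3 | the host opened door 2) = (1/13) / (10/39) = 3/10.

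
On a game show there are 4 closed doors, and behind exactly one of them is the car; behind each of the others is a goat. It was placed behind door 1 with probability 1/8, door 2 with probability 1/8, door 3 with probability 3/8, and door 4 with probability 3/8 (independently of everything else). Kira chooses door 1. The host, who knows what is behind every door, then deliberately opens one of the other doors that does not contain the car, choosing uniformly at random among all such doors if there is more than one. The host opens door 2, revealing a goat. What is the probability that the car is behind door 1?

1/10

Apply Bayes' rule, conditioning on where the car actually is.
If it is behind door 1 (prior 1/8): the host has 3 equally likely choices, so probability 1/3; weight (1/8)·(1/3) = 1/24.
If it is behind door 2 (prior 1/8): the host opened door 2, so this case is ruled out; weight (1/8)·0 = 0.
If it is behind either of doors 3 and 4 (prior 3/8 each): the host has 2 equally likely choices, so probability 1/2; weight (3/8)·(1/2) = 3/16 each.
The weights sum to 5/12.
So P(the car behind door 1 | the host opened door 2) = (1/24) / (5/12) = 1/10.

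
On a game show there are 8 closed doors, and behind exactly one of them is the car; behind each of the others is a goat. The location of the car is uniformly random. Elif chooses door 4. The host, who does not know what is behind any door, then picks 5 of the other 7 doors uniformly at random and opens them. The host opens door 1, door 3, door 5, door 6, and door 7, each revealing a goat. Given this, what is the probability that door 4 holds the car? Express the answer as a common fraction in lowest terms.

Apply Bayes' rule, conditioning on where the car actually is.
If it is behind any of doors 1, 3, 5, 6, and 7 (prior 1/8 each): that door was opened and seen not to hold the prize — ruled out; weight (1/8)·0 = 0 each.
If it is behind any of doors 2, 4, and 8 (prior 1/8 each): the host picks exactly this set with probability 1/21 regardless, and none is the prize; weight (1/8)·(1/21) = 1/168 each.
The weights sum to 1/56.
So P(the car behind door 4 | the host opened door 1, door 3, door 5, door 6, and door 7) = (1/168) / (1/56) = 1/3.

1/3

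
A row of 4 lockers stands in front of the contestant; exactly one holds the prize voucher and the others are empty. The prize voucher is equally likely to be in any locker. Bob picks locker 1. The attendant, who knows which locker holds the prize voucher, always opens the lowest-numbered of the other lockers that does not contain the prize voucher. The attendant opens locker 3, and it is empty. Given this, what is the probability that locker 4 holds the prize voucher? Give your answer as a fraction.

0

Condition on the true location of the prize voucher.
If it is in either of lockers 1 and 4 (prior 1/4 each): the attendant would have opened locker 2 instead, probability 0; weight (1/4)·0 = 0 each.
If it is in locker 2 (prior 1/4): locker 3 is the lowest-numbered option available, probability 1; weight (1/4)·1 = 1/4.
If it is in locker 3 (prior 1/4): the attendant opened locker 3, so this case is ruled out; weight (1/4)·0 = 0.
The weights sum to 1/4.
So P(the prize voucher in locker 4 | the attendant opened locker 3) = 0 / (1/4) = 0.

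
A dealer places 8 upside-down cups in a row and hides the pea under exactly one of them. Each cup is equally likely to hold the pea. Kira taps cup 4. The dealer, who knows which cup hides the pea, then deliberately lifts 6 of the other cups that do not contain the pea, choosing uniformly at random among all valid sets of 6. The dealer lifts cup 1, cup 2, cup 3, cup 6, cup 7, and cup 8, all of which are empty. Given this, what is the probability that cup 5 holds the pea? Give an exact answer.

Consider each possible location of the pea in turn.
If it is under any of cups 1, 2, 3, 6, 7, and 8 (prior 1/8 each): that cup was opened and seen not to hold the prize — ruled out; weight (1/8)·0 = 0 each.
If it is under cup 4 (prior 1/8): the dealer has 7 equally likely choices, so probability 1/7; weight (1/8)·(1/7) = 1/56.
If it is under cup 5 (prior 1/8): the dealer has no choice, probability 1; weight (1/8)·1 = 1/8.
The weights sum to 1/7.
So P(the pea under cup 5 | the dealer opened cup 1, cup 2, cup 3, cup 6, cup 7, and cup 8) = (1/8) / (1/7) = 7/8.

7/8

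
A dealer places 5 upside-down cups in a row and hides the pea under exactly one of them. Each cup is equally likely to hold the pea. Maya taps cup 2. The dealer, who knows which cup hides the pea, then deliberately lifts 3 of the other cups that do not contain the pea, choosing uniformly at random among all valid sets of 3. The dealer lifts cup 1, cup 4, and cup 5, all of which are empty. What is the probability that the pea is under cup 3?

Apply Bayes' rule, conditioning on where the pea actually is.
If it is under any of cups 1, 4, and 5 (prior 1/5 each): that cup was opened and seen not to hold the prize — ruled out; weight (1/5)·0 = 0 each.
If it is under cup 2 (prior 1/5): the dealer has 4 equally likely choices, so probability 1/4; weight (1/5)·(1/4) = 1/20.
If it is under cup 3 (prior 1/5): the dealer has no choice, probability 1; weight (1/5)·1 = 1/5.
The weights sum to 1/4.
So P(the pea under cup 3 | the dealer opened cup 1, cup 4, and cup 5) = (1/5) / (1/4) = 4/5.

4/5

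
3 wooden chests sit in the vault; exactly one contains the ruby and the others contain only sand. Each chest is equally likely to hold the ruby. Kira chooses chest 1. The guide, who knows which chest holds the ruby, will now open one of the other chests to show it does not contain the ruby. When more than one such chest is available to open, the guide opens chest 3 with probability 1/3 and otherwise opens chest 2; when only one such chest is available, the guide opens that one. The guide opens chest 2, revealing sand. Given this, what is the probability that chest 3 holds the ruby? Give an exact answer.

Apply Bayes' rule, conditioning on where the ruby actually is.
If it is in chest 1 (prior 1/3): chest 3 is available but not opened, probability 2/3; weight (1/3)·(2/3) = 2/9.
If it is in chest 2 (prior 1/3): the guide opened chest 2, so this case is ruled out; weight (1/3)·0 = 0.
If it is in chest 3 (prior 1/3): only chest 2 is available, probability 1; weight (1/3)·1 = 1/3.
The weights sum to 5/9.
So P(the ruby in chest 3 | the guide opened chest 2) = (1/3) / (5/9) = 3/5.

3/5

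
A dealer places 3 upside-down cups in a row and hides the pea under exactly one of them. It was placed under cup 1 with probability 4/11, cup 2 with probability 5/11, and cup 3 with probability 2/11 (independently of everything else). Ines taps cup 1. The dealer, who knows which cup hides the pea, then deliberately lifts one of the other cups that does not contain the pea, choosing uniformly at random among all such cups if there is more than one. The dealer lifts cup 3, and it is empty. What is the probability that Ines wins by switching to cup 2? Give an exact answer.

Apply Bayes' rule, conditioning on where the pea actually is.
If it is under cup 1 (prior 4/11): the dealer has 2 equally likely choices, so probability 1/2; weight (4/11)·(1/2) = 2/11.
If it is under cup 2 (prior 5/11): the dealer has no choice, probability 1; weight (5/11)·1 = 5/11.
If it is under cup 3 (prior 2/11): the dealer opened cup 3, so this case is ruled out; weight (2/11)·0 = 0.
The weights sum to 7/11.
So P(the pea under cup 2 | the dealer opened cup 3) = (5/11) / (7/11) = 5/7.

5/7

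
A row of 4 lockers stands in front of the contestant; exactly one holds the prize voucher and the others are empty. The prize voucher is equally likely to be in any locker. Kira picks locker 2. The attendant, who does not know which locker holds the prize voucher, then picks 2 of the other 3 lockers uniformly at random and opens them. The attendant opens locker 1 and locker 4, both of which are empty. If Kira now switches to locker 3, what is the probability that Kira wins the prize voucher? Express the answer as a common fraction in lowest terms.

Because the attendant chose which lockers to open without knowing where the prize voucher is, the choice is independent of the prize location. Learning that none of the 2 opened lockers holds the prize voucher simply rules out those 2 locations and leaves the remaining 2 lockers still equally likely by symmetry.
So P(the prize voucher in locker 3) = 1/2.

1/2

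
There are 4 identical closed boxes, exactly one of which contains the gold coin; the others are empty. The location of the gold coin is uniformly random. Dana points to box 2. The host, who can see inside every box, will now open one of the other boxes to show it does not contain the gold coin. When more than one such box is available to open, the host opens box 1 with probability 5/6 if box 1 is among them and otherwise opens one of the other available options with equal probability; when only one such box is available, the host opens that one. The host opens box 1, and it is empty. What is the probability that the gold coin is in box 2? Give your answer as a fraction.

1/3

Condition on the true location of the gold coin.
If it is in box 1 (prior 1/4): the host opened box 1, so this case is ruled out; weight (1/4)·0 = 0.
If it is in any of boxes 2, 3, and 4 (prior 1/4 each): box 1 is available, opened with probability 5/6; weight (1/4)·(5/6) = 5/24 each.
The weights sum to 5/8.
So P(the gold coin in box 2 | the host opened box 1) = (5/24) / (5/8) = 1/3.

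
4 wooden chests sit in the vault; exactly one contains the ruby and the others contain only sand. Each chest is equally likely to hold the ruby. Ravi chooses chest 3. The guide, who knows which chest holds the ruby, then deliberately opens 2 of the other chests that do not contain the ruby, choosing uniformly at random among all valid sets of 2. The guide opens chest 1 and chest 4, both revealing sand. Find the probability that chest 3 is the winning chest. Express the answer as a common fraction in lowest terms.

Consider each possible location of the ruby in turn.
If it is in either of chests 1 and 4 (prior 1/4 each): that chest was opened and seen not to hold the prize — ruled out; weight (1/4)·0 = 0 each.
If it is in chest 2 (prior 1/4): the guide has no choice, probability 1; weight (1/4)·1 = 1/4.
If it is in chest 3 (prior 1/4): the guide has 3 equally likely choices, so probability 1/3; weight (1/4)·(1/3) = 1/12.
The weights sum to 1/3.
So P(the ruby in chest 3 | the guide opened chest 1 and chest 4) = (1/12) / (1/3) = 1/4.

1/4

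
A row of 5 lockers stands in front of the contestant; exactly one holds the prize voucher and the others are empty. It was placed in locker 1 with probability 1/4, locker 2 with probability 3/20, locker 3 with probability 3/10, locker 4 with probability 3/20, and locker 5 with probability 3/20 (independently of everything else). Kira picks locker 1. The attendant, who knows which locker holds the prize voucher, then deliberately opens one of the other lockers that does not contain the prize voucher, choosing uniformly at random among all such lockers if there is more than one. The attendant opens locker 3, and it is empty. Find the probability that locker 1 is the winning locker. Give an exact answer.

Consider each possible location of the prize voucher in turn.
If it is in locker 1 (prior 1/4): the attendant has 4 equally likely choices, so probability 1/4; weight (1/4)·(1/4) = 1/16.
If it is in any of lockers 2, 4, and 5 (prior 3/20 each): the attendant has 3 equally likely choices, so probability 1/3; weight (3/20)·(1/3) = 1/20 each.
If it is in locker 3 (prior 3/10): the attendant opened locker 3, so this case is ruled out; weight (3/10)·0 = 0.
The weights sum to 17/80.
So P(the prize voucher in locker 1 | the attendant opened locker 3) = (1/16) / (17/80) = 5/17.

5/17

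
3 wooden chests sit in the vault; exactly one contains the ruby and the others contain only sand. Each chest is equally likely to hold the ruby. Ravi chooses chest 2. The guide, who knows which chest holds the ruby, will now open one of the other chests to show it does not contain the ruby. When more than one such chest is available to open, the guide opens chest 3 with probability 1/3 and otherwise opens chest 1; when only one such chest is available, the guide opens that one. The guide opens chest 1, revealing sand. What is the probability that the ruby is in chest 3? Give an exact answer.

3/5

Apply Bayes' rule, conditioning on where the ruby actually is.
If it is in chest 1 (prior 1/3): the guide opened chest 1, so this case is ruled out; weight (1/3)·0 = 0.
If it is in chest 2 (prior 1/3): chest 3 is available but not opened, probability 2/3; weight (1/3)·(2/3) = 2/9.
If it is in chest 3 (prior 1/3): only chest 1 is available, probability 1; weight (1/3)·1 = 1/3.
The weights sum to 5/9.
So P(the ruby in chest 3 | the guide opened chest 1) = (1/3) / (5/9) = 3/5.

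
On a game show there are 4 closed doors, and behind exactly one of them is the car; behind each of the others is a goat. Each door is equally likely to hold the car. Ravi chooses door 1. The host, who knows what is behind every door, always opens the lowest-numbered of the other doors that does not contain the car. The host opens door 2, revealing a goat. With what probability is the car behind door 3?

1/3

Consider each possible location of the car in turn.
If it is behind any of doors 1, 3, and 4 (prior 1/4 each): door 2 is the lowest-numbered option available, probability 1; weight (1/4)·1 = 1/4 each.
If it is behind door 2 (prior 1/4): the host opened door 2, so this case is ruled out; weight (1/4)·0 = 0.
The weights sum to 3/4.
So P(the car behind door 3 | the host opened door 2) = (1/4) / (3/4) = 1/3.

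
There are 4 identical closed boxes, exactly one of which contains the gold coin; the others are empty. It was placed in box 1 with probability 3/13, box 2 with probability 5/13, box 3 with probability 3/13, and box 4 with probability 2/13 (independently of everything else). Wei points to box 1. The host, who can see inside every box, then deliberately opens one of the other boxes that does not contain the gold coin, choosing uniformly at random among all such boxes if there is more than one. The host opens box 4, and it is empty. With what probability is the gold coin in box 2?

Condition on the true location of the gold coin.
If it is in box 1 (prior 3/13): the host has 3 equally likely choices, so probability 1/3; weight (3/13)·(1/3) = 1/13.
If it is in box 2 (prior 5/13): the host has 2 equally likely choices, so probability 1/2; weight (5/13)·(1/2) = 5/26.
If it is in box 3 (prior 3/13): the host has 2 equally likely choices, so probability 1/2; weight (3/13)·(1/2) = 3/26.
If it is in box 4 (prior 2/13): the host opened box 4, so this case is ruled out; weight (2/13)·0 = 0.
The weights sum to 5/13.
So P(the gold coin in box 2 | the host opened box 4) = (5/26) / (5/13) = 1/2.

1/2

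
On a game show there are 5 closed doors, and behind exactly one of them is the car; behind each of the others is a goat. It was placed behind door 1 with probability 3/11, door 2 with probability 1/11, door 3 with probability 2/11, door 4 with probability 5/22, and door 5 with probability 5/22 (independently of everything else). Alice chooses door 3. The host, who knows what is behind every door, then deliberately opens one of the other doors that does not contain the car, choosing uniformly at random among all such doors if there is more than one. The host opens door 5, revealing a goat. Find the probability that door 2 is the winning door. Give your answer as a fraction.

1/8

Consider each possible location of the car in turn.
If it is behind door 1 (prior 3/11): the host has 3 equally likely choices, so probability 1/3; weight (3/11)·(1/3) = 1/11.
If it is behind door 2 (prior 1/11): the host has 3 equally likely choices, so probability 1/3; weight (1/11)·(1/3) = 1/33.
If it is behind door 3 (prior 2/11): the host has 4 equally likely choices, so probability 1/4; weight (2/11)·(1/4) = 1/22.
If it is behind door 4 (prior 5/22): the host has 3 equally likely choices, so probability 1/3; weight (5/22)·(1/3) = 5/66.
If it is behind door 5 (prior 5/22): the host opened door 5, so this case is ruled out; weight (5/22)·0 = 0.
The weights sum to 8/33.
So P(the car behind door 2 | the host opened door 5) = (1/33) / (8/33) = 1/8.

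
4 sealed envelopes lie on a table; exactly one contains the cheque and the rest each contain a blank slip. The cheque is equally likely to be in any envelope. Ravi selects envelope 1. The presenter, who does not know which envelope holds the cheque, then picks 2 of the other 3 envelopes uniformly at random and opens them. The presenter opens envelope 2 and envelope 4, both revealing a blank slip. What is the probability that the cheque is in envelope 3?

Apply Bayes' rule, conditioning on where the cheque actually is.
If it is in either of envelopes 1 and 3 (prior 1/4 each): the presenter picks exactly this set with probability 1/3 regardless, and none is the prize; weight (1/4)·(1/3) = 1/12 each.
If it is in either of envelopes 2 and 4 (prior 1/4 each): that envelope was opened and seen not to hold the prize — ruled out; weight (1/4)·0 = 0 each.
The weights sum to 1/6.
So P(the cheque in envelope 3 | the presenter opened envelope 2 and envelope 4) = (1/12) / (1/6) = 1/2.

1/2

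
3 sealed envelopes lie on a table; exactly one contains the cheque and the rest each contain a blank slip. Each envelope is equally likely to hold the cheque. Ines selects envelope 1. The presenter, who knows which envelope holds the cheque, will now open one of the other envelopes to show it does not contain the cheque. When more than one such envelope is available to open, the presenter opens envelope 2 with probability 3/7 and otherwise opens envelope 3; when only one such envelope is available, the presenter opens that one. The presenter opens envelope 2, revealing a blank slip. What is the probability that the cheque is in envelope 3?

7/10

Consider each possible location of the cheque in turn.
If it is in envelope 1 (prior 1/3): envelope 2 is available, opened with probability 3/7; weight (1/3)·(3/7) = 1/7.
If it is in envelope 2 (prior 1/3): the presenter opened envelope 2, so this case is ruled out; weight (1/3)·0 = 0.
If it is in envelope 3 (prior 1/3): only envelope 2 is available, probability 1; weight (1/3)·1 = 1/3.
The weights sum to 10/21.
So P(the cheque in envelope 3 | the presenter opened envelope 2) = (1/3) / (10/21) = 7/10.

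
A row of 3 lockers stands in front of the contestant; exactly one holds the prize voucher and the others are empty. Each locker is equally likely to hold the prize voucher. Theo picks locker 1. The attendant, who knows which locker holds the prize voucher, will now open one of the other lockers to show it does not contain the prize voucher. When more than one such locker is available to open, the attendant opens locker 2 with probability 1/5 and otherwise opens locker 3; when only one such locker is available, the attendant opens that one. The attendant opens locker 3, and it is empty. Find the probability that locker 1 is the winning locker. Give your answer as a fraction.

Consider each possible location of the prize voucher in turn.
If it is in locker 1 (prior 1/3): locker 2 is available but not opened, probability 4/5; weight (1/3)·(4/5) = 4/15.
If it is in locker 2 (prior 1/3): only locker 3 is available, probability 1; weight (1/3)·1 = 1/3.
If it is in locker 3 (prior 1/3): the attendant opened locker 3, so this case is ruled out; weight (1/3)·0 = 0.
The weights sum to 3/5.
So P(the prize voucher in locker 1 | the attendant opened locker 3) = (4/15) / (3/5) = 4/9.

4/9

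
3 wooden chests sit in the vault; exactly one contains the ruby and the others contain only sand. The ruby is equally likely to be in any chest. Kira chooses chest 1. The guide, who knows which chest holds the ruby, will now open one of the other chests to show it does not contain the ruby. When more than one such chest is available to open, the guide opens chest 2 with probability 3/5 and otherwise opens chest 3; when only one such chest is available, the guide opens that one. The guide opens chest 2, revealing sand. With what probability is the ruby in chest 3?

5/8

Consider each possible location of the ruby in turn.
If it is in chest 1 (prior 1/3): chest 2 is available, opened with probability 3/5; weight (1/3)·(3/5) = 1/5.
If it is in chest 2 (prior 1/3): the guide opened chest 2, so this case is ruled out; weight (1/3)·0 = 0.
If it is in chest 3 (prior 1/3): only chest 2 is available, probability 1; weight (1/3)·1 = 1/3.
The weights sum to 8/15.
So P(the ruby in chest 3 | the guide opened chest 2) = (1/3) / (8/15) = 5/8.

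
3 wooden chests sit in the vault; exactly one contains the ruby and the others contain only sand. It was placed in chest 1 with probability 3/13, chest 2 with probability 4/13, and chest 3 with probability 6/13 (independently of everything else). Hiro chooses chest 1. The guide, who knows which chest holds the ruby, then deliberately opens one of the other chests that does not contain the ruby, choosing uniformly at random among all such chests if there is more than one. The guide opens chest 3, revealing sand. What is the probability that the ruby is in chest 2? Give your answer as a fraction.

Condition on the true location of the ruby.
If it is in chest 1 (prior 3/13): the guide has 2 equally likely choices, so probability 1/2; weight (3/13)·(1/2) = 3/26.
If it is in chest 2 (prior 4/13): the guide has no choice, probability 1; weight (4/13)·1 = 4/13.
If it is in chest 3 (prior 6/13): the guide opened chest 3, so this case is ruled out; weight (6/13)·0 = 0.
The weights sum to 11/26.
So P(the ruby in chest 2 | the guide opened chest 3) = (4/13) / (11/26) = 8/11.

8/11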